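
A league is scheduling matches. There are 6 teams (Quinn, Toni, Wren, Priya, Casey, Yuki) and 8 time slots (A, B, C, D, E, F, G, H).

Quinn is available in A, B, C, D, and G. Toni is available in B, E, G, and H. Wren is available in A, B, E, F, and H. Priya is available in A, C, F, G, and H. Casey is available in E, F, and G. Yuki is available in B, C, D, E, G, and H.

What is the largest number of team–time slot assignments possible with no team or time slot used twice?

A valid assignment of size 6: Quinn-A, Toni-B, Wren-E, Priya-H, Casey-F, Yuki-G.
This saturates every team, so 6 is the maximum.

6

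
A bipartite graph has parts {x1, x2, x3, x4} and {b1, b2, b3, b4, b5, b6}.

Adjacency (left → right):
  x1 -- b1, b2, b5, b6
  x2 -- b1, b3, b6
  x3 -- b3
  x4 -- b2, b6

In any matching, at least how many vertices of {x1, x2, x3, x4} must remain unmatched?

For example, pair x1-b5, x2-b1, x3-b3, x4-b6.
All 4 left vertices are matched, so no larger matching exists.
That matches 4 of the 4, leaving 0 unmatched; no matching can do better.

0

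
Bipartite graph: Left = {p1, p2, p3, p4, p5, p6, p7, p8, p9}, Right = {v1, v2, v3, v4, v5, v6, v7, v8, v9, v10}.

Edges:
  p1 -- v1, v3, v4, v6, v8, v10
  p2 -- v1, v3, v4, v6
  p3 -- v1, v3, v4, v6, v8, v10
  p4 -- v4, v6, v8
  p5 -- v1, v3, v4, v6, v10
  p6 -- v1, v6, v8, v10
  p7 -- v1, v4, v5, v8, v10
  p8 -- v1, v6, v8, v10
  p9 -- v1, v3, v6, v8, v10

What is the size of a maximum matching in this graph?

7

For example, pair p1–v1, p2–v4, p3–v6, p4–v8, p5–v3, p6–v10, p7–v5.
The set {p1, p2, p3, p4, p5, p6, p8, p9} has only 6 neighbours ({v1, v10, v3, v4, v6, v8}), so by Hall's theorem at most 7 of the 9 left vertices can be matched.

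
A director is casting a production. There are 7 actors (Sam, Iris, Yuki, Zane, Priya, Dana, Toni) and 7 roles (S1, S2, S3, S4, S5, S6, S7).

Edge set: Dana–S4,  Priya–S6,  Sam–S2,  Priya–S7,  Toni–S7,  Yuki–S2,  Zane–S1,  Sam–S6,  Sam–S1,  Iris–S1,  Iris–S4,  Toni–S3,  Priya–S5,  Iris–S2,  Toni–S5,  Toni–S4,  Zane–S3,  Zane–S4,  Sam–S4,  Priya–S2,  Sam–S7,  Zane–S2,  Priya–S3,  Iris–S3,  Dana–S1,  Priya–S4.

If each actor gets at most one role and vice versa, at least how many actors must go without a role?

For example, pair Sam→S6, Iris→S1, Yuki→S2, Zane→S3, Priya→S5, Dana→S4, Toni→S7.
All 7 actors are matched, so no larger matching exists.
That matches 7 of the 7, leaving 0 unmatched; no matching can do better.

0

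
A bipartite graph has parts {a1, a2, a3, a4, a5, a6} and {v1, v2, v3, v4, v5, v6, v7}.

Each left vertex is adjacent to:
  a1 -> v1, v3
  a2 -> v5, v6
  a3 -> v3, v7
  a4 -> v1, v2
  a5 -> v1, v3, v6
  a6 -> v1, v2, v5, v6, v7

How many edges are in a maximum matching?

One maximum matching: a1-v3, a2-v5, a3-v7, a4-v1, a5-v6, a6-v2.
This saturates every left vertex, so 6 is the maximum.

6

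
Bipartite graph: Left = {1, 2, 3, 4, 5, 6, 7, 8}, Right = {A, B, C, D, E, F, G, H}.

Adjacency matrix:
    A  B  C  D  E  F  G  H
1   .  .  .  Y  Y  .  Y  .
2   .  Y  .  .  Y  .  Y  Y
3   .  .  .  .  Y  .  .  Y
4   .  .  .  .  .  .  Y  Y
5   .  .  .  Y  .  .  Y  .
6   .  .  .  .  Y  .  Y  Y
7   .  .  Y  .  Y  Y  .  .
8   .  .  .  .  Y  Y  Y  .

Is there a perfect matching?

The set {1, 3, 4, 5, 6} has only 4 neighbours ({D, E, G, H}), so by Hall's theorem at most 7 of the 8 left vertices can be matched.
Hence no matching covers every left vertex.

No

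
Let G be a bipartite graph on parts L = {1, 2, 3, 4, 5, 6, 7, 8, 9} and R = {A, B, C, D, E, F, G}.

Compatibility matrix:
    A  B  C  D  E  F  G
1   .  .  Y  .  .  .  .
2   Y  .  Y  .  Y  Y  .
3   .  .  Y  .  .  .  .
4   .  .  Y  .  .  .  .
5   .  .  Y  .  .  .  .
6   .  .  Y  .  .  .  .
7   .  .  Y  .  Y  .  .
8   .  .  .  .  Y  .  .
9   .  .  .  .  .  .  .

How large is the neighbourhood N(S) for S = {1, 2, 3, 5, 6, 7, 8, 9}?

The union of neighbours of {1, 2, 3, 5, 6, 7, 8, 9} is {A, C, E, F}, which has 4 elements.
Since |N(S)| = 4 < |S| = 8, Hall's condition fails for this subset.

4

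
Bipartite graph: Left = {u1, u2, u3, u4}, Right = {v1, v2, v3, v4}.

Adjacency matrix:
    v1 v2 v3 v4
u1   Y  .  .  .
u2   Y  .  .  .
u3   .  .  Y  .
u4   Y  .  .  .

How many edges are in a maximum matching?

2

A valid assignment of size 2: u1–v1, u3–v3.
The set {u1, u2, u4} has only 1 neighbour ({v1}), so by Hall's theorem at most 2 of the 4 left vertices can be matched.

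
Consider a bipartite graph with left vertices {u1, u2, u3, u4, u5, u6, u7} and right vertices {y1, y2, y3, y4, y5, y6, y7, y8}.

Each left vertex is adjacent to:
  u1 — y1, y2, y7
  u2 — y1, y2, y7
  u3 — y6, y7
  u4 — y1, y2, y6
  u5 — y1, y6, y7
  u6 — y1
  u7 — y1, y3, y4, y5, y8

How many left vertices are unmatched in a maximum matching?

2

One maximum matching: u1→y2, u2→y7, u3→y6, u4→y1, u7→y3.
The set {u1, u2, u3, u4, u5, u6} has only 4 neighbours ({y1, y2, y6, y7}), so by Hall's theorem at most 5 of the 7 left vertices can be matched.
That matches 5 of the 7, leaving 2 unmatched; no matching can do better.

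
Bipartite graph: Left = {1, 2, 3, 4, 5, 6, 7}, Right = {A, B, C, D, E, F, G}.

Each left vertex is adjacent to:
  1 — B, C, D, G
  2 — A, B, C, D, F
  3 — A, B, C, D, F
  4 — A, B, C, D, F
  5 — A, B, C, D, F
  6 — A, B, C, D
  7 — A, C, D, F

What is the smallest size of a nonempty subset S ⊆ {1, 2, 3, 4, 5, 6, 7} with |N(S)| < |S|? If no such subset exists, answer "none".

6

Take S = {2, 3, 4, 5, 6, 7}. Its neighbourhood is {A, B, C, D, F}, so |N(S)| = 5 < |S| = 6.
Every subset of size less than 6 has at least as many neighbours as members, so 6 is the minimum.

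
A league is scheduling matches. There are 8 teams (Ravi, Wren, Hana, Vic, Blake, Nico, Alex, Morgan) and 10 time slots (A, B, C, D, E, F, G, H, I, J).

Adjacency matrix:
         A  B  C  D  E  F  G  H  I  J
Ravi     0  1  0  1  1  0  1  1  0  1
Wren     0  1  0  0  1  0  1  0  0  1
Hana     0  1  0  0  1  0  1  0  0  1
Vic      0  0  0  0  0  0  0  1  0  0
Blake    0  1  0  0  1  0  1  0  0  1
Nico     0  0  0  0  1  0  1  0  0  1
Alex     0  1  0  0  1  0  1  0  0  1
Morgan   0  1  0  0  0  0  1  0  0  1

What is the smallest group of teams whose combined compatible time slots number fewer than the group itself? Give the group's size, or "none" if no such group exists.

5

Take S = {Wren, Hana, Blake, Nico, Alex}. Its neighbourhood is {B, E, G, J}, so |N(S)| = 4 < |S| = 5.
Every subset of size less than 5 has at least as many neighbours as members, so 5 is the minimum.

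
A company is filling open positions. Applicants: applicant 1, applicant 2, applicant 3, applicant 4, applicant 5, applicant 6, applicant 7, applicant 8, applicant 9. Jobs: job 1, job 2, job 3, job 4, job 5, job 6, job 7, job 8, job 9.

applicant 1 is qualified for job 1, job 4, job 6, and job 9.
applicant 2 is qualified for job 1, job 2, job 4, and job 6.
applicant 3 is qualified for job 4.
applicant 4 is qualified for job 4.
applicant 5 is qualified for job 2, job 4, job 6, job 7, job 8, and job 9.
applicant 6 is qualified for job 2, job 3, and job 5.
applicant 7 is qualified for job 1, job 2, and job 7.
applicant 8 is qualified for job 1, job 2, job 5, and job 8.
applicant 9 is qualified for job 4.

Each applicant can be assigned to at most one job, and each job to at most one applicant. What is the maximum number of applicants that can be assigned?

7

One maximum matching: applicant 1→job 9, applicant 2→job 6, applicant 3→job 4, applicant 5→job 7, applicant 6→job 5, applicant 7→job 1, applicant 8→job 2.
The set {applicant 3, applicant 4, applicant 9} has only 1 neighbour ({job 4}), so by Hall's theorem at most 7 of the 9 applicants can be matched.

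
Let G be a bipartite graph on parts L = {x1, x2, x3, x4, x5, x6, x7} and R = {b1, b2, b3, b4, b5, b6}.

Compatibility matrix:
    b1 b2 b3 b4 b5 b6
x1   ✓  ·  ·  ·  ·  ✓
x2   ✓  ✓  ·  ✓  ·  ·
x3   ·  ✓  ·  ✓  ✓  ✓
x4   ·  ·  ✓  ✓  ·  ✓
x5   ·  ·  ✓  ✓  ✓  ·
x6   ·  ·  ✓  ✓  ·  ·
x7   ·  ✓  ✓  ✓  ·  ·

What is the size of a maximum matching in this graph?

6

For example, pair x1→b1, x2→b2, x3→b5, x4→b6, x5→b4, x6→b3.
The set {x1, x2, x3, x4, x5, x6, x7} has only 6 neighbours ({b1, b2, b3, b4, b5, b6}), so by Hall's theorem at most 6 of the 7 left vertices can be matched.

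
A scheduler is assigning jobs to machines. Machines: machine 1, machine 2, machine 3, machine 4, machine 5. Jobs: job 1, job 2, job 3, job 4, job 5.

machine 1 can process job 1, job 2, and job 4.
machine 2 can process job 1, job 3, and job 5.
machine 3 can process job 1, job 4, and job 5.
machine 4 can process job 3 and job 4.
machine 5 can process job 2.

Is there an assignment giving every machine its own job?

Yes

For example, pair machine 1→job 1, machine 2→job 3, machine 3→job 5, machine 4→job 4, machine 5→job 2.
Every machine is matched, so this is a perfect matching.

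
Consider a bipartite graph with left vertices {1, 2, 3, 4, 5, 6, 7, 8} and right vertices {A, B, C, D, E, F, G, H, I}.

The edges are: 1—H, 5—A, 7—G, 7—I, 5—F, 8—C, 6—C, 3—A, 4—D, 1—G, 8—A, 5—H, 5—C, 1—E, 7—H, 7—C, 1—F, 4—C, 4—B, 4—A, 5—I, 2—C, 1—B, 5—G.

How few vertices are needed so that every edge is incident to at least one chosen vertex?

{1, 4, 5, 7, A, C} is a vertex cover of size 6: every edge has an endpoint in this set.
No smaller cover exists because 1–E, 2–C, 3–A, 4–B, 5–H, 7–G is a matching of size 6, and a cover must include an endpoint of each of these disjoint edges (König's theorem).

6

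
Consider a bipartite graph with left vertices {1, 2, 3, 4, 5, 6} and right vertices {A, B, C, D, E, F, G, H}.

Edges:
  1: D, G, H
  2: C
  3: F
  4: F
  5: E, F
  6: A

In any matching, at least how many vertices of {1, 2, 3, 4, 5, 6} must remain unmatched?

1

A valid assignment of size 5: 1–G, 2–C, 3–F, 5–E, 6–A.
The set {3, 4} has only 1 neighbour ({F}), so by Hall's theorem at most 5 of the 6 left vertices can be matched.
That matches 5 of the 6, leaving 1 unmatched; no matching can do better.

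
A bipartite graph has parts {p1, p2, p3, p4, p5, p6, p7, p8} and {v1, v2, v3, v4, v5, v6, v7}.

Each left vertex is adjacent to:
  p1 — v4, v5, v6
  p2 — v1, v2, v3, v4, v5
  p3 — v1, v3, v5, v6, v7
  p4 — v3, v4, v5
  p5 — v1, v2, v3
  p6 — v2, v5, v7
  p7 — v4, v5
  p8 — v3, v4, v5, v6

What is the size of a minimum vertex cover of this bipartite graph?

The 7 edges p1–v6, p2–v2, p3–v3, p4–v5, p5–v1, p6–v7, p7–v4 form a matching, so any vertex cover needs at least 7 vertices (one per matched edge).
Conversely {v1, v2, v3, v4, v5, v6, v7} meets every edge and has exactly 7 vertices, so 7 is optimal.

7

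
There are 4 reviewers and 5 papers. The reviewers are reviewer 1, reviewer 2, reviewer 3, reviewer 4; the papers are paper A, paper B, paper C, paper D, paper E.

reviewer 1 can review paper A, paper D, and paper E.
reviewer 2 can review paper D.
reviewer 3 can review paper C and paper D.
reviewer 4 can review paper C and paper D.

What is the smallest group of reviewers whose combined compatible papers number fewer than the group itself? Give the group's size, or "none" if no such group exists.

3

Take S = {reviewer 2, reviewer 3, reviewer 4}. Its neighbourhood is {paper C, paper D}, so |N(S)| = 2 < |S| = 3.
Every subset of size less than 3 has at least as many neighbours as members, so 3 is the minimum.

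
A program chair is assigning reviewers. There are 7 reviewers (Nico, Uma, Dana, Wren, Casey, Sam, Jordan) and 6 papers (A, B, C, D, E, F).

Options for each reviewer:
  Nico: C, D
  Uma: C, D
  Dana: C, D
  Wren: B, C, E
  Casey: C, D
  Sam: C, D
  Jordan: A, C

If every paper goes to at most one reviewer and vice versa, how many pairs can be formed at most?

For example, pair Nico–D, Uma–C, Wren–B, Jordan–A.
The set {Nico, Uma, Dana, Casey, Sam} has only 2 neighbours ({C, D}), so by Hall's theorem at most 4 of the 7 reviewers can be matched.

4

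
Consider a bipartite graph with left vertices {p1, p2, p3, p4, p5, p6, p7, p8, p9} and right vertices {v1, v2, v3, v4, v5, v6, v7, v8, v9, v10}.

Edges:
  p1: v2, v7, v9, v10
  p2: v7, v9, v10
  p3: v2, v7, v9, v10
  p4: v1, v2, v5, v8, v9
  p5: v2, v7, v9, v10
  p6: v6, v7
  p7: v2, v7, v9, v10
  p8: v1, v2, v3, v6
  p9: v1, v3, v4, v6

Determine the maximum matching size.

8

For example, pair p1–v10, p2–v9, p3–v7, p4–v5, p5–v2, p6–v6, p8–v3, p9–v1.
The set {p1, p2, p3, p5, p7} has only 4 neighbours ({v10, v2, v7, v9}), so by Hall's theorem at most 8 of the 9 left vertices can be matched.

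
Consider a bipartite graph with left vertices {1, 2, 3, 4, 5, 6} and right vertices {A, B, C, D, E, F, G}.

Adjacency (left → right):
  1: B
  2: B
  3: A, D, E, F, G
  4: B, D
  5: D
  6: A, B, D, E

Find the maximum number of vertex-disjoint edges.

For example, pair 1→B, 3→G, 4→D, 6→E.
The set {1, 2, 4, 5} has only 2 neighbours ({B, D}), so by Hall's theorem at most 4 of the 6 left vertices can be matched.

4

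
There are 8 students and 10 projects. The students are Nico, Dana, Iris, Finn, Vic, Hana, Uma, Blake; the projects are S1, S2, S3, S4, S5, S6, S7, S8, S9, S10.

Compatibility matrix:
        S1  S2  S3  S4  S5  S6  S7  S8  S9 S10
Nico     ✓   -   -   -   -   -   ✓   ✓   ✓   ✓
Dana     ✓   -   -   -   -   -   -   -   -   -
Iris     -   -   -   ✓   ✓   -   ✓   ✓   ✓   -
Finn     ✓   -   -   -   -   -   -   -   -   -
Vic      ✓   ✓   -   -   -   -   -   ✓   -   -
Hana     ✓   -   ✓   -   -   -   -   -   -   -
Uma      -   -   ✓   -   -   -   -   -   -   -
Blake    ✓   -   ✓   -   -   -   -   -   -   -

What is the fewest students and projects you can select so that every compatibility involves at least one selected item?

{Nico, Iris, Vic, S1, S3} is a vertex cover of size 5: every edge has an endpoint in this set.
No smaller cover exists because Nico–S9, Dana–S1, Iris–S7, Vic–S2, Hana–S3 is a matching of size 5, and a cover must include an endpoint of each of these disjoint edges (König's theorem).

5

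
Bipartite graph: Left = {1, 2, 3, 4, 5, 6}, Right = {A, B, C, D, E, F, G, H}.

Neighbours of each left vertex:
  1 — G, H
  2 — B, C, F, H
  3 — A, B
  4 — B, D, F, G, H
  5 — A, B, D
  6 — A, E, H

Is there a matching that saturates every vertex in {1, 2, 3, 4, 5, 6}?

For example, pair 1→H, 2→F, 3→A, 4→G, 5→B, 6→E.
Every left vertex is matched, so this matching saturates all of them.

Yes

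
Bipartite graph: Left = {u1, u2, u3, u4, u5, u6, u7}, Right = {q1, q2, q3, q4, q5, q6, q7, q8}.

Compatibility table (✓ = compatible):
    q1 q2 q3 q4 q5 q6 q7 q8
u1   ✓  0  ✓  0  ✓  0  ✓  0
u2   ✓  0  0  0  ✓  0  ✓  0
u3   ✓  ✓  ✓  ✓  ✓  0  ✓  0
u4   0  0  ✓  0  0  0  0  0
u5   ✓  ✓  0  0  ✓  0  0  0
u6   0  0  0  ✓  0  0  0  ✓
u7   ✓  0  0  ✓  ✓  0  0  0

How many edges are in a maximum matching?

For example, pair u1–q1, u2–q5, u3–q7, u4–q3, u5–q2, u6–q8, u7–q4.
This saturates every left vertex, so 7 is the maximum.

7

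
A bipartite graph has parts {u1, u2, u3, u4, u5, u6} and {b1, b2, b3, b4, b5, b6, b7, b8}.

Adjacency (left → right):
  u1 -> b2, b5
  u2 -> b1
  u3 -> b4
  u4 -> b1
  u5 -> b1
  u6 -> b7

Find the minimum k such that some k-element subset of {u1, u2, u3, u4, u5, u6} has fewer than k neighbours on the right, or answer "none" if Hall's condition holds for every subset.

Take S = {u2, u4}. Its neighbourhood is {b1}, so |N(S)| = 1 < |S| = 2.
No single vertex violates Hall's condition since each has at least one neighbour, so 2 is the minimum.

2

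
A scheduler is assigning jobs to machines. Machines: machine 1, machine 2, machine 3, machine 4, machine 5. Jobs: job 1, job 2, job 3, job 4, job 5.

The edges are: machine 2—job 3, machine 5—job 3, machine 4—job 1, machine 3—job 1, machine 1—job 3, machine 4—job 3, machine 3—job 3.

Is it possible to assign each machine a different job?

No

The set {machine 1, machine 2, machine 3, machine 4, machine 5} has only 2 neighbours ({job 1, job 3}), so by Hall's theorem at most 2 of the 5 machines can be matched.
Hence no matching covers every machine.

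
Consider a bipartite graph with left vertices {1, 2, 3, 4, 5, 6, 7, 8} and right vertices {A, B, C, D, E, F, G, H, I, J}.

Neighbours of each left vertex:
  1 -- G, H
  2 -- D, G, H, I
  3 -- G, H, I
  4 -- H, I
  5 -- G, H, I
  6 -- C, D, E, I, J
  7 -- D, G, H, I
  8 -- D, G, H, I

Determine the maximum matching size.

For example, pair 1–G, 2–D, 3–I, 4–H, 6–J.
The set {1, 2, 3, 4, 5, 7, 8} has only 4 neighbours ({D, G, H, I}), so by Hall's theorem at most 5 of the 8 left vertices can be matched.

5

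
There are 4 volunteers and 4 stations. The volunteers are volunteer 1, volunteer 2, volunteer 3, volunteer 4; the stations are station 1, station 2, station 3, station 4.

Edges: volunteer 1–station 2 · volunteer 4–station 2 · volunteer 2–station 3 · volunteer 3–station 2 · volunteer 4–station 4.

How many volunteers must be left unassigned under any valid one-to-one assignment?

1

For example, pair volunteer 1-station 2, volunteer 2-station 3, volunteer 4-station 4.
The set {volunteer 1, volunteer 3} has only 1 neighbour ({station 2}), so by Hall's theorem at most 3 of the 4 volunteers can be matched.
That matches 3 of the 4, leaving 1 unmatched; no matching can do better.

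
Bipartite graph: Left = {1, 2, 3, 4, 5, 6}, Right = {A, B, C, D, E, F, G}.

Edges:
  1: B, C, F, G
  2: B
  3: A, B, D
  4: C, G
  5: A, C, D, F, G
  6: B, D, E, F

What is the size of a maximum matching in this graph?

For example, pair 1–F, 2–B, 3–D, 4–C, 5–G, 6–E.
All 6 left vertices are matched, so no larger matching exists.

6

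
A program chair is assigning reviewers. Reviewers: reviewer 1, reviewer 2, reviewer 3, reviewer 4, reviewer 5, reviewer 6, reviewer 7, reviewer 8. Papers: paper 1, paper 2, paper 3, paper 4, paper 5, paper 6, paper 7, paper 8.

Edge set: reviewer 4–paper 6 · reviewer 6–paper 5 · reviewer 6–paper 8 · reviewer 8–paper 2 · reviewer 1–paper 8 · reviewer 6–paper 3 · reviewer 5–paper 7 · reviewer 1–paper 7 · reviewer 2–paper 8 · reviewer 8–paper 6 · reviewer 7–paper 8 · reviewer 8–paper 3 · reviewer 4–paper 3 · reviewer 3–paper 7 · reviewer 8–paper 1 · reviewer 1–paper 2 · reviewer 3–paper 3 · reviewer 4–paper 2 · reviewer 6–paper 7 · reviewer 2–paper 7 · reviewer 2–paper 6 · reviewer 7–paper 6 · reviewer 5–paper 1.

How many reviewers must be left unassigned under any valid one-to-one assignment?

For example, pair reviewer 1-paper 8, reviewer 2-paper 7, reviewer 3-paper 3, reviewer 4-paper 2, reviewer 5-paper 1, reviewer 6-paper 5, reviewer 7-paper 6.
The set {reviewer 1, reviewer 2, reviewer 3, reviewer 4, reviewer 5, reviewer 7, reviewer 8} has only 6 neighbours ({paper 1, paper 2, paper 3, paper 6, paper 7, paper 8}), so by Hall's theorem at most 7 of the 8 reviewers can be matched.
That matches 7 of the 8, leaving 1 unmatched; no matching can do better.

1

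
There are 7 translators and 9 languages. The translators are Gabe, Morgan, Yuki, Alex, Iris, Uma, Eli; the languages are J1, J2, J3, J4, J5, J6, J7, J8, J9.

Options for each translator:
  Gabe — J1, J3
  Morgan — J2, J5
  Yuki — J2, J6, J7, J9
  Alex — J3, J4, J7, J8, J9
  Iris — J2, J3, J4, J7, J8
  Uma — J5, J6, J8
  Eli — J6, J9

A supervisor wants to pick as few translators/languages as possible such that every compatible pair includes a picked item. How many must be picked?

7

A maximum matching has 7 edges (e.g. Gabe–J3, Morgan–J5, Yuki–J6, Alex–J7, Iris–J2, Uma–J8, Eli–J9).
By König's theorem the minimum vertex cover has the same size. One such cover is {Gabe, Morgan, Yuki, Alex, Iris, Uma, Eli}.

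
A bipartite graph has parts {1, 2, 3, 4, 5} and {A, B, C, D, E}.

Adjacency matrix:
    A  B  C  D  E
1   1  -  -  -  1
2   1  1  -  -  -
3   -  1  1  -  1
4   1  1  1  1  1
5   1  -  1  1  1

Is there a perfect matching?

Yes

One maximum matching: 1-A, 2-B, 3-C, 4-D, 5-E.
All 5 left vertices are covered.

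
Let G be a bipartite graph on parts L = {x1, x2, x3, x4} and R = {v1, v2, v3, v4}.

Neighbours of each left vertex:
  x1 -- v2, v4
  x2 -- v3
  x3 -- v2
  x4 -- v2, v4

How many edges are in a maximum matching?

A valid assignment of size 3: x1→v4, x2→v3, x3→v2.
The set {x1, x3, x4} has only 2 neighbours ({v2, v4}), so by Hall's theorem at most 3 of the 4 left vertices can be matched.

3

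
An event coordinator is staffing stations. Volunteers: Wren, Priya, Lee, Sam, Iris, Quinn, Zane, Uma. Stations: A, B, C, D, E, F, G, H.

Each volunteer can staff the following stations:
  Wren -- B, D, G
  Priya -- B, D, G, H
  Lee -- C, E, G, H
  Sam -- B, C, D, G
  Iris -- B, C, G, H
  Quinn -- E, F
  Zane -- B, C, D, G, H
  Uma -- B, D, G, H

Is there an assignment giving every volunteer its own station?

The set {Wren, Priya, Sam, Iris, Zane, Uma} has only 5 neighbours ({B, C, D, G, H}), so by Hall's theorem at most 7 of the 8 volunteers can be matched.
Hence no matching covers every volunteer.

No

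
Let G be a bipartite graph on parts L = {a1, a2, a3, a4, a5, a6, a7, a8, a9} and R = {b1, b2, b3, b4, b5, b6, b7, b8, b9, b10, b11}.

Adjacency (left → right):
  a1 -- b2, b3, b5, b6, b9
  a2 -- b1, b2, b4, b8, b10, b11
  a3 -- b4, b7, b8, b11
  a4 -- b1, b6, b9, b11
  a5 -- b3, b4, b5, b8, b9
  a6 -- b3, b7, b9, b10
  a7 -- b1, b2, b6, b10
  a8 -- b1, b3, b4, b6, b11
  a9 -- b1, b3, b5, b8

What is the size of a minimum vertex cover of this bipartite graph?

The 9 edges a1–b6, a2–b11, a3–b8, a4–b9, a5–b5, a6–b7, a7–b2, a8–b1, a9–b3 form a matching, so any vertex cover needs at least 9 vertices (one per matched edge).
Conversely {a1, a2, a3, a4, a5, a6, a7, a8, a9} meets every edge and has exactly 9 vertices, so 9 is optimal.

9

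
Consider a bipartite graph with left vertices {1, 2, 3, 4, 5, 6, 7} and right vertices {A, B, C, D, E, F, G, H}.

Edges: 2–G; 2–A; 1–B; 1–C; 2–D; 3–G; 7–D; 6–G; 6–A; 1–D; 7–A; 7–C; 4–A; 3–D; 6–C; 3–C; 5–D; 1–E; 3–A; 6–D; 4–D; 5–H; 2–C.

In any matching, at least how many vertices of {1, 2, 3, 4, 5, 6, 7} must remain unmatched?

For example, pair 1→B, 2→D, 3→C, 4→A, 5→H, 6→G.
The set {2, 3, 4, 6, 7} has only 4 neighbours ({A, C, D, G}), so by Hall's theorem at most 6 of the 7 left vertices can be matched.
That matches 6 of the 7, leaving 1 unmatched; no matching can do better.

1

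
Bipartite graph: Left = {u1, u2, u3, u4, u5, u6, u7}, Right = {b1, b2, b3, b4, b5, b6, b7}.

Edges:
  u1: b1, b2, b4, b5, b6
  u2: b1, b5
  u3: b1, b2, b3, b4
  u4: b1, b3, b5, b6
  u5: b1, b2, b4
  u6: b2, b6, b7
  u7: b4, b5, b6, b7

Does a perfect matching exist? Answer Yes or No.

For example, pair u1→b6, u2→b1, u3→b4, u4→b3, u5→b2, u6→b7, u7→b5.
All 7 left vertices are covered.

Yes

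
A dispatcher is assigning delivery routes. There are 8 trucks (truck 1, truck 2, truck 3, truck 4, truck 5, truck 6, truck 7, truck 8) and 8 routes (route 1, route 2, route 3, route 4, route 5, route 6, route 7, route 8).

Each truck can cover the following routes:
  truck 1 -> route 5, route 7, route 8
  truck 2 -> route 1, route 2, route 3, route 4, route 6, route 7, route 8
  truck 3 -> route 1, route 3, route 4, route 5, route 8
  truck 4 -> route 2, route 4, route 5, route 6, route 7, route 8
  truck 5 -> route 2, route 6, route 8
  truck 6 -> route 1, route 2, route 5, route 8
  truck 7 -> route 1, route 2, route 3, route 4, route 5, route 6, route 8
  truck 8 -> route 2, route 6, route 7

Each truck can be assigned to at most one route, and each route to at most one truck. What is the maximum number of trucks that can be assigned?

A valid assignment of size 8: truck 1→route 8, truck 2→route 2, truck 3→route 4, truck 4→route 5, truck 5→route 6, truck 6→route 1, truck 7→route 3, truck 8→route 7.
All 8 trucks are matched, so no larger matching exists.

8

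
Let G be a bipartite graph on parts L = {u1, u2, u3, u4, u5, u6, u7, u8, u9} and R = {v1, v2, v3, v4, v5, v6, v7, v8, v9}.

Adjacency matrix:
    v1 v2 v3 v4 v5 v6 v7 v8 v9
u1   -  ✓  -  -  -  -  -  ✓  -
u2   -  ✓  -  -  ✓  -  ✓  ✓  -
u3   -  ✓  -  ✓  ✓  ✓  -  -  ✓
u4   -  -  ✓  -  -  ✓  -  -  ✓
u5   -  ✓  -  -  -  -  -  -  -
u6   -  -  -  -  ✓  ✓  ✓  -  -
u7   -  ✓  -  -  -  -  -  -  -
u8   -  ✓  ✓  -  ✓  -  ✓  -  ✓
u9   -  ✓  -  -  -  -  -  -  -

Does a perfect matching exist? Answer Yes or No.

The set {u5, u7, u9} has only 1 neighbour ({v2}), so by Hall's theorem at most 7 of the 9 left vertices can be matched.
Hence no matching covers every left vertex.

No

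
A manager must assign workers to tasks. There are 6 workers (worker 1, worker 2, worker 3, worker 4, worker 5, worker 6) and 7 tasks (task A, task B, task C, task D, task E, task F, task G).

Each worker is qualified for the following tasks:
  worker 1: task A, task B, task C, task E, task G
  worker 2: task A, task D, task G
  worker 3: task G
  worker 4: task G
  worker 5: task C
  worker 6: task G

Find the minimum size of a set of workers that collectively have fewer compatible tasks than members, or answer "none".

Take S = {worker 3, worker 4}. Its neighbourhood is {task G}, so |N(S)| = 1 < |S| = 2.
No single vertex violates Hall's condition since each has at least one neighbour, so 2 is the minimum.

2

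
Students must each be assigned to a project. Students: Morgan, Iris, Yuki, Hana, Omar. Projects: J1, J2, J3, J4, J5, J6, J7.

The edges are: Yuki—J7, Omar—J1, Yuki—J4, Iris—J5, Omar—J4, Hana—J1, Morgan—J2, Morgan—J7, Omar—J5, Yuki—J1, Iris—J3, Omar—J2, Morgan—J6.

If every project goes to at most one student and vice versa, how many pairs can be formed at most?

5

For example, pair Morgan→J6, Iris→J3, Yuki→J7, Hana→J1, Omar→J5.
This saturates every student, so 5 is the maximum.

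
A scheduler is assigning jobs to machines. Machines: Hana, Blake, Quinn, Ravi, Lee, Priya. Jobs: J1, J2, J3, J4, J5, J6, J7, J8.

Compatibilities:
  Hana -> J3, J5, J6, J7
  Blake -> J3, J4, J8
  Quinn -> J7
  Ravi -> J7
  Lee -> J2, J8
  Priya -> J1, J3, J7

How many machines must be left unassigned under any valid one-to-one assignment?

1

For example, pair Hana-J6, Blake-J8, Quinn-J7, Lee-J2, Priya-J3.
The set {Quinn, Ravi} has only 1 neighbour ({J7}), so by Hall's theorem at most 5 of the 6 machines can be matched.
That matches 5 of the 6, leaving 1 unmatched; no matching can do better.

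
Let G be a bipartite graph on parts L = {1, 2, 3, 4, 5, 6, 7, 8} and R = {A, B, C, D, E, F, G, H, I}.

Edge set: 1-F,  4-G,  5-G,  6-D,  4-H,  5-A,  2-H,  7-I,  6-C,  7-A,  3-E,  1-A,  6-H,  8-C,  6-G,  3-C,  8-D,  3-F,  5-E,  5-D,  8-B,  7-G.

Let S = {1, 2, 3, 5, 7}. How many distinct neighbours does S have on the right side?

The union of neighbours of {1, 2, 3, 5, 7} is {A, C, D, E, F, G, H, I}, which has 8 elements.
Since |N(S)| = 8 ≥ |S| = 5, Hall's condition holds for this subset.

8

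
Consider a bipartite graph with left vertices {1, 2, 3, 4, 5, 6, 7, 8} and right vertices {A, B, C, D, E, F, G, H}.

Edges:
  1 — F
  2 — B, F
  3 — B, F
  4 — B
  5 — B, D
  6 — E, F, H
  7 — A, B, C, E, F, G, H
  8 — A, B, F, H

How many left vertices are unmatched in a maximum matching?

For example, pair 1-F, 2-B, 5-D, 6-E, 7-G, 8-H.
The set {1, 2, 3, 4} has only 2 neighbours ({B, F}), so by Hall's theorem at most 6 of the 8 left vertices can be matched.
That matches 6 of the 8, leaving 2 unmatched; no matching can do better.

2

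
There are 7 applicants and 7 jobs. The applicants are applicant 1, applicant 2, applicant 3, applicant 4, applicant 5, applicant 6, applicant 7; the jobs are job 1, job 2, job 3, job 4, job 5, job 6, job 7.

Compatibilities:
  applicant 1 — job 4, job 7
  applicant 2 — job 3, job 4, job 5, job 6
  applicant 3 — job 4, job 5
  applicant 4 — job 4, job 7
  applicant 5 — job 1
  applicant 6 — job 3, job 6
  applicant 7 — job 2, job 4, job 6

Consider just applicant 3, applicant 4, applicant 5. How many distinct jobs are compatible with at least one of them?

4

The union of neighbours of {applicant 3, applicant 4, applicant 5} is {job 1, job 4, job 5, job 7}, which has 4 elements.
Since |N(S)| = 4 ≥ |S| = 3, Hall's condition holds for this subset.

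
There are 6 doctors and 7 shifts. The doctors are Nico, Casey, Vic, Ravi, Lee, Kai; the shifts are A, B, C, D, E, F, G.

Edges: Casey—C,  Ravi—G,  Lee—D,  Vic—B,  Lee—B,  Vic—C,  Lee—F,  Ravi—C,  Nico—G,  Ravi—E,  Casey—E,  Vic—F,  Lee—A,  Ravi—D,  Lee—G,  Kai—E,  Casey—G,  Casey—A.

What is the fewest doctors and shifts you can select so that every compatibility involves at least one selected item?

The 6 edges Nico–G, Casey–A, Vic–F, Ravi–C, Lee–B, Kai–E form a matching, so any vertex cover needs at least 6 vertices (one per matched edge).
Conversely {Nico, Casey, Vic, Ravi, Lee, Kai} meets every edge and has exactly 6 vertices, so 6 is optimal.

6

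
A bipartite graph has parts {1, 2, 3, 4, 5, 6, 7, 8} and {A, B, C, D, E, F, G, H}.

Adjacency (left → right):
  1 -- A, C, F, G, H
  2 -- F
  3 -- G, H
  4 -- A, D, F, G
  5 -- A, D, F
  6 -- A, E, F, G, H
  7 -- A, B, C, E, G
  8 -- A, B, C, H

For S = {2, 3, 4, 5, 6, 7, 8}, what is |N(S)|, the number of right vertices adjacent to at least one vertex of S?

8

The union of neighbours of {2, 3, 4, 5, 6, 7, 8} is {A, B, C, D, E, F, G, H}, which has 8 elements.
Since |N(S)| = 8 ≥ |S| = 7, Hall's condition holds for this subset.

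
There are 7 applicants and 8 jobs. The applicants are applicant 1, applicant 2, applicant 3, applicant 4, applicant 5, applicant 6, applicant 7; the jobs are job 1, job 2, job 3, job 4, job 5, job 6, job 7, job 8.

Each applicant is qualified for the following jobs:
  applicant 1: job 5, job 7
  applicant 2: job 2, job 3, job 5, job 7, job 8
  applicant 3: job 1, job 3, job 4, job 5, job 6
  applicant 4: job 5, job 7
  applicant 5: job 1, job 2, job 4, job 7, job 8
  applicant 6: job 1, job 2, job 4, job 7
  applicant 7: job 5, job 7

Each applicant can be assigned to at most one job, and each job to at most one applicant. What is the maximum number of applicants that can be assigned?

For example, pair applicant 1→job 7, applicant 2→job 8, applicant 3→job 4, applicant 4→job 5, applicant 5→job 1, applicant 6→job 2.
The set {applicant 1, applicant 4, applicant 7} has only 2 neighbours ({job 5, job 7}), so by Hall's theorem at most 6 of the 7 applicants can be matched.

6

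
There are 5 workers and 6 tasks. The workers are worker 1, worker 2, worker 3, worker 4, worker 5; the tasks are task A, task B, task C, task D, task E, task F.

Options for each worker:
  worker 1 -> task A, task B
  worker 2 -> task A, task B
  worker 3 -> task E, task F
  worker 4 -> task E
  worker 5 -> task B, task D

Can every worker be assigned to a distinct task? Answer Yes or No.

One maximum matching: worker 1–task B, worker 2–task A, worker 3–task F, worker 4–task E, worker 5–task D.
All 5 workers are covered.

Yes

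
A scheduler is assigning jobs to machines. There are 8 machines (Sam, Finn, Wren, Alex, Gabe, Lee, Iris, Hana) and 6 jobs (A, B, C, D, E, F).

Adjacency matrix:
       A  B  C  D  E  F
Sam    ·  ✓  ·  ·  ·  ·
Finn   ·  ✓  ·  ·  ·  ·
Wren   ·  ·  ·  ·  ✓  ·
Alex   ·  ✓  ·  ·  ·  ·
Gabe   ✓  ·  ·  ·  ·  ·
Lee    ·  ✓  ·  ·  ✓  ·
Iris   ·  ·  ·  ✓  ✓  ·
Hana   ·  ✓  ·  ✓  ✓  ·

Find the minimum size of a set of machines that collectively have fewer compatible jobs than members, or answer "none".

2

Take S = {Sam, Finn}. Its neighbourhood is {B}, so |N(S)| = 1 < |S| = 2.
No single vertex violates Hall's condition since each has at least one neighbour, so 2 is the minimum.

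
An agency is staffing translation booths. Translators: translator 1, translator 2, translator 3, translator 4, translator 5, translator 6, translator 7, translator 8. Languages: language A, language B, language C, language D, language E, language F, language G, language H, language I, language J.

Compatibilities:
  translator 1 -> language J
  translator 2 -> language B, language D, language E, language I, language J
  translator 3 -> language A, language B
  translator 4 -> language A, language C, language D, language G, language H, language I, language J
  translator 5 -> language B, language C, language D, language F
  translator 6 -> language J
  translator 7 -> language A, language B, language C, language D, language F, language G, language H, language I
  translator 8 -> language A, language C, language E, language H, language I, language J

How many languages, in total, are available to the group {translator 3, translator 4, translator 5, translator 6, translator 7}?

The union of neighbours of {translator 3, translator 4, translator 5, translator 6, translator 7} is {language A, language B, language C, language D, language F, language G, language H, language I, language J}, which has 9 elements.
Since |N(S)| = 9 ≥ |S| = 5, Hall's condition holds for this subset.

9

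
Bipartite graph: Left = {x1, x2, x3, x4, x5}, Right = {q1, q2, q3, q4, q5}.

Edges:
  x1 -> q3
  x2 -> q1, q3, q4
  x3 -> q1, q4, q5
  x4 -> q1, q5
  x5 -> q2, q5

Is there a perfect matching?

A valid assignment of size 5: x1-q3, x2-q1, x3-q4, x4-q5, x5-q2.
Every left vertex is matched, so this is a perfect matching.

Yes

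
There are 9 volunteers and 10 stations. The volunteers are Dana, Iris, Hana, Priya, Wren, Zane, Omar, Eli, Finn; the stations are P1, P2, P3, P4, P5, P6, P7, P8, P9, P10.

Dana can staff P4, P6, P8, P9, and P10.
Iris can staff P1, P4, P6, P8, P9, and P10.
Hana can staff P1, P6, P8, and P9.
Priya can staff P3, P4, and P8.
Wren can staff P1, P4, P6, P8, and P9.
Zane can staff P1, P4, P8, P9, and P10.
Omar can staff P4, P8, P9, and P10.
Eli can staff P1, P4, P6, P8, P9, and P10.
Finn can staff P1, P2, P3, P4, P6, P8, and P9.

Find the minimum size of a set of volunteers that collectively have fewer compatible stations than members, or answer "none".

Take S = {Dana, Iris, Hana, Wren, Zane, Omar, Eli}. Its neighbourhood is {P1, P4, P6, P8, P9, P10}, so |N(S)| = 6 < |S| = 7.
Every subset of size less than 7 has at least as many neighbours as members, so 7 is the minimum.

7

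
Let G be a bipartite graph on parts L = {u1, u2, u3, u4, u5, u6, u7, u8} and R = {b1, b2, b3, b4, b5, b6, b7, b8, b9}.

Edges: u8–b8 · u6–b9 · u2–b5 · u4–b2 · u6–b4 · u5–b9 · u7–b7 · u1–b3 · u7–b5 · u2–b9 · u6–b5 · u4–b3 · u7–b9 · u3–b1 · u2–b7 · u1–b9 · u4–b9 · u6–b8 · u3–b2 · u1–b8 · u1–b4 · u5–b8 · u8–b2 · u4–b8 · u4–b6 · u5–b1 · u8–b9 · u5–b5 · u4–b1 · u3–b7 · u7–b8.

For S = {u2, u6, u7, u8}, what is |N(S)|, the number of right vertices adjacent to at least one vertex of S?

6

The union of neighbours of {u2, u6, u7, u8} is {b2, b4, b5, b7, b8, b9}, which has 6 elements.
Since |N(S)| = 6 ≥ |S| = 4, Hall's condition holds for this subset.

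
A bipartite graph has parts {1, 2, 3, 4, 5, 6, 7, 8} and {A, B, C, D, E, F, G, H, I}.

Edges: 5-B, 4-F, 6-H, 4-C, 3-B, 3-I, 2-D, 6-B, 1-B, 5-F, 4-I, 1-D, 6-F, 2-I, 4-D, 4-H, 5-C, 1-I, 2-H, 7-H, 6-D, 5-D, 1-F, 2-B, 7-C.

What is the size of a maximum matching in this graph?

6

A valid assignment of size 6: 1→D, 2→H, 3→I, 4→C, 5→F, 6→B.
The set {1, 2, 3, 4, 5, 6, 7, 8} has only 6 neighbours ({B, C, D, F, H, I}), so by Hall's theorem at most 6 of the 8 left vertices can be matched.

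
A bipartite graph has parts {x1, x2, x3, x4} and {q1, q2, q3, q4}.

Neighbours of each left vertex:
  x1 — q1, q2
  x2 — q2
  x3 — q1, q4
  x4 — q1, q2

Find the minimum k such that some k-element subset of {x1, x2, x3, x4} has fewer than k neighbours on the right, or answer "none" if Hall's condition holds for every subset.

Take S = {x1, x2, x4}. Its neighbourhood is {q1, q2}, so |N(S)| = 2 < |S| = 3.
Every subset of size less than 3 has at least as many neighbours as members, so 3 is the minimum.

3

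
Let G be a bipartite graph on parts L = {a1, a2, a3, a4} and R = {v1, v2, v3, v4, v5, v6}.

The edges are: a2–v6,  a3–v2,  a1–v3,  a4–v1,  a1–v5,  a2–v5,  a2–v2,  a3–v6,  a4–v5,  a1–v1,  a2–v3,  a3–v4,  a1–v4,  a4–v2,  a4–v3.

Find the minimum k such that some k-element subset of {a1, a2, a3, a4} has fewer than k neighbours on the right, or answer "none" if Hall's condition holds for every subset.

A matching saturating every left vertex exists, for instance a1→v1, a2→v3, a3→v6, a4→v2.
By Hall's marriage theorem, this means |N(S)| ≥ |S| for every subset S, so no violating subset exists.

none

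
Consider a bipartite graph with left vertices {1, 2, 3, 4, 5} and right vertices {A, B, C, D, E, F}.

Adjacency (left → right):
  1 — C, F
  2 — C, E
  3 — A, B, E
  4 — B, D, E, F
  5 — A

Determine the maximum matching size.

5

A valid assignment of size 5: 1-F, 2-C, 3-E, 4-B, 5-A.
All 5 left vertices are matched, so no larger matching exists.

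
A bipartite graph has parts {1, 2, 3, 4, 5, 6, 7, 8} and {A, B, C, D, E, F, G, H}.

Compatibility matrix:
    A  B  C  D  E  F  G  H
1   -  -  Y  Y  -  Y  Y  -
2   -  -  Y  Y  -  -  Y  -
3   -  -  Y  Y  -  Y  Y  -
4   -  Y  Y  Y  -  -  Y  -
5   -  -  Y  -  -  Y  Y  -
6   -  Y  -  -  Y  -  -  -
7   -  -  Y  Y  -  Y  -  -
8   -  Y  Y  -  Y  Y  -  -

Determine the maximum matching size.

6

One maximum matching: 1–D, 2–G, 3–C, 4–B, 5–F, 6–E.
The set {1, 2, 3, 4, 5, 6, 7, 8} has only 6 neighbours ({B, C, D, E, F, G}), so by Hall's theorem at most 6 of the 8 left vertices can be matched.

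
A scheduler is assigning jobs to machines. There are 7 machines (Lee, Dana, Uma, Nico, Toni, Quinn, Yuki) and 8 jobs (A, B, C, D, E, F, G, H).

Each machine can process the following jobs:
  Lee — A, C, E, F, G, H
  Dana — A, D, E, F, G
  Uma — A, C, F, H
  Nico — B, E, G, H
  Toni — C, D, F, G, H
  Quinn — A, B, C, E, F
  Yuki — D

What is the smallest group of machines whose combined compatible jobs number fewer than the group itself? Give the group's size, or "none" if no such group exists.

A matching saturating every machine exists, for instance Lee→E, Dana→G, Uma→F, Nico→B, Toni→H, Quinn→A, Yuki→D.
By Hall's marriage theorem, this means |N(S)| ≥ |S| for every subset S, so no violating subset exists.

none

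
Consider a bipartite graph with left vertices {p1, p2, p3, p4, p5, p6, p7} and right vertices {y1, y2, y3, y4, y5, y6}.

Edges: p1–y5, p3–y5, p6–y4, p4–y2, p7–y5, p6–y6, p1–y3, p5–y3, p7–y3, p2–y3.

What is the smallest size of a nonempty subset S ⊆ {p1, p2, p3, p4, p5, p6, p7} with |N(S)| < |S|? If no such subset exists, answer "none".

Take S = {p2, p5}. Its neighbourhood is {y3}, so |N(S)| = 1 < |S| = 2.
No single vertex violates Hall's condition since each has at least one neighbour, so 2 is the minimum.

2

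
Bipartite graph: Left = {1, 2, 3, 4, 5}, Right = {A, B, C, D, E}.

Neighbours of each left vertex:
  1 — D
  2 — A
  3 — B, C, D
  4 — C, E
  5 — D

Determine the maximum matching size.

For example, pair 1→D, 2→A, 3→B, 4→E.
The set {1, 5} has only 1 neighbour ({D}), so by Hall's theorem at most 4 of the 5 left vertices can be matched.

4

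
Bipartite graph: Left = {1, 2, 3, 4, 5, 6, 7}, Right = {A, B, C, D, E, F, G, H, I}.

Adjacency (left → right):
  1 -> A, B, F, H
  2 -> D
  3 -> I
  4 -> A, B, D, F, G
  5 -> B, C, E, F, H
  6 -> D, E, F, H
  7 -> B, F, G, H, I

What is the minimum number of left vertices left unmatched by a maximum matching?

0

A valid assignment of size 7: 1→B, 2→D, 3→I, 4→A, 5→E, 6→H, 7→G.
All 7 left vertices are matched, so no larger matching exists.
That matches 7 of the 7, leaving 0 unmatched; no matching can do better.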